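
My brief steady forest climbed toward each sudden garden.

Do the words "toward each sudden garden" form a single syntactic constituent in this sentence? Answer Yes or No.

Yes

The sequence corresponds to a single PP node — the prepositional phrase "toward each sudden garden".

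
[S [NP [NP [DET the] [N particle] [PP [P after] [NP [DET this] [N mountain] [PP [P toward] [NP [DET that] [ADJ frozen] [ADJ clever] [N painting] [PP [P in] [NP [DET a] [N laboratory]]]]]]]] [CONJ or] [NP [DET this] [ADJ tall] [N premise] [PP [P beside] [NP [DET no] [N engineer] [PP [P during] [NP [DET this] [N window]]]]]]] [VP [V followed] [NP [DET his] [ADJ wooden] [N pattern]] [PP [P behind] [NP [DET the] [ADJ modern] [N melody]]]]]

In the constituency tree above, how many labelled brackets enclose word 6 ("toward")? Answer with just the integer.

7

The word sits inside P, which is inside PP, inside NP, inside PP, inside NP, inside NP, inside S — 7 brackets in all.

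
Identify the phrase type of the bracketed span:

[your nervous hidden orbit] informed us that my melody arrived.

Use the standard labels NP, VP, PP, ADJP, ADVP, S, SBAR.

NP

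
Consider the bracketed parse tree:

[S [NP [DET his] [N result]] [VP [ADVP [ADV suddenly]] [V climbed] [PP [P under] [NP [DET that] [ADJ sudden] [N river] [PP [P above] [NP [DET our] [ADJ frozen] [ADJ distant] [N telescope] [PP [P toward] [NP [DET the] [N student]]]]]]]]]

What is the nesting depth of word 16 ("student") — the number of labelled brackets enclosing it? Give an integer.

9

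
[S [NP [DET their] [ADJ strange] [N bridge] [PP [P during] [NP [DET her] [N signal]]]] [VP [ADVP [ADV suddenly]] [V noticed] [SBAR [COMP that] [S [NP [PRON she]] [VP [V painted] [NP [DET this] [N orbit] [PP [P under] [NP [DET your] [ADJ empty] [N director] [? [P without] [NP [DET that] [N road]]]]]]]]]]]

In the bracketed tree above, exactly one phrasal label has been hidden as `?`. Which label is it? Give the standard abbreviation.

PP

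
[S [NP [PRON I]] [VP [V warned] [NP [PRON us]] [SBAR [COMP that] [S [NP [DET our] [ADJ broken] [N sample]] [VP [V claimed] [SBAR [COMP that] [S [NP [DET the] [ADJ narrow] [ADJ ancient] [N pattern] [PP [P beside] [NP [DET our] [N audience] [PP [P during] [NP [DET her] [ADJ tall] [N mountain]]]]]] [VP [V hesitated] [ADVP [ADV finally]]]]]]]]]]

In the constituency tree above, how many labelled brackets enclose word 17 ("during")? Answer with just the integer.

12

The word sits inside P, which is inside PP, inside NP, inside PP, inside NP, inside S, inside SBAR, inside VP, inside S, inside SBAR, inside VP, inside S — 12 brackets in all.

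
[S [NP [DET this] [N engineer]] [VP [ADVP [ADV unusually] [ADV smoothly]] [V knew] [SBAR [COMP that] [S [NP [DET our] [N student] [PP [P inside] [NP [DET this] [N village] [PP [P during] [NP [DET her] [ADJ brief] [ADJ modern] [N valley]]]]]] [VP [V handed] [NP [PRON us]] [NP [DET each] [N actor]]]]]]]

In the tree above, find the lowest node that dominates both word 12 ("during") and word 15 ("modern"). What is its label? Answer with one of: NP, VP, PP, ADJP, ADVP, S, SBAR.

PP

The smallest bracket enclosing both words is [PP during her brief modern valley], so the label is PP.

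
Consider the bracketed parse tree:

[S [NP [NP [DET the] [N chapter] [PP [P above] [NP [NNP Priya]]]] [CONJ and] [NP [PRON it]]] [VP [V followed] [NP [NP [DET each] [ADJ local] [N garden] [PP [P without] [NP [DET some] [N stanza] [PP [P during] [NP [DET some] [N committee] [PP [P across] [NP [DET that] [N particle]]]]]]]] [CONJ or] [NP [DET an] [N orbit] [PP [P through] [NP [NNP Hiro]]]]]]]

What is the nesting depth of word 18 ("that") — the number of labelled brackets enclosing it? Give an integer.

11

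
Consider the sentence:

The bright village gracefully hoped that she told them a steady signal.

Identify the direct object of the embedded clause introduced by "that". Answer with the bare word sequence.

a steady signal

The verb of the embedded clause introduced by "that" is "told"; its direct object is the NP "a steady signal".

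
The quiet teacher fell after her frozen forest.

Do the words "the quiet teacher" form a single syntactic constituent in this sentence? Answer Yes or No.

Yes

"the quiet teacher" is exactly the noun phrase [NP the quiet teacher], a complete constituent.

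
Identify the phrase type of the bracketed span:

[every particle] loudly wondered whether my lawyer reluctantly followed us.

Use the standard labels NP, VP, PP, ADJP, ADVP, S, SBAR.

NP

The bracketed span "every particle" is headed by "particle", making it a noun phrase (NP).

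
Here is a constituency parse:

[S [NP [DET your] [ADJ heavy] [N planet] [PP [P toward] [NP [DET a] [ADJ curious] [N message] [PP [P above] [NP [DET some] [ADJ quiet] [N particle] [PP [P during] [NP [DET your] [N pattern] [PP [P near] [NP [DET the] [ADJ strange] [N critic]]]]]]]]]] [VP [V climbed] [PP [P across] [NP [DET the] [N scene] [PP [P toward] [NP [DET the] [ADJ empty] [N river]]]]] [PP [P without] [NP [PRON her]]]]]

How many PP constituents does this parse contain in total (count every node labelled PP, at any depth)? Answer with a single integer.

Listing each PP by its span: [PP toward a curious message above some quiet particle during your pattern near the strange critic]; [PP above some quiet particle during your pattern near the strange critic]; [PP during your pattern near the strange critic]; [PP near the strange critic]; [PP across the scene toward the empty river]; [PP toward the empty river] … — that makes 7.

7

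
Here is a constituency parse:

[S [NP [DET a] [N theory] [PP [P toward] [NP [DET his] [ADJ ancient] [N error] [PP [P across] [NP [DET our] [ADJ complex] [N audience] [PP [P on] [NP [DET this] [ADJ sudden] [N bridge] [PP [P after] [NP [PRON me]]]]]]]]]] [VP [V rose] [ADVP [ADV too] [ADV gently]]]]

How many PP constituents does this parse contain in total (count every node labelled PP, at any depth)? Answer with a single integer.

The PP constituents are: [PP toward his ancient error across our complex audience on this sudden bridge after me]; [PP across our complex audience on this sudden bridge after me]; [PP on this sudden bridge after me]; [PP after me]. Total: 4.

4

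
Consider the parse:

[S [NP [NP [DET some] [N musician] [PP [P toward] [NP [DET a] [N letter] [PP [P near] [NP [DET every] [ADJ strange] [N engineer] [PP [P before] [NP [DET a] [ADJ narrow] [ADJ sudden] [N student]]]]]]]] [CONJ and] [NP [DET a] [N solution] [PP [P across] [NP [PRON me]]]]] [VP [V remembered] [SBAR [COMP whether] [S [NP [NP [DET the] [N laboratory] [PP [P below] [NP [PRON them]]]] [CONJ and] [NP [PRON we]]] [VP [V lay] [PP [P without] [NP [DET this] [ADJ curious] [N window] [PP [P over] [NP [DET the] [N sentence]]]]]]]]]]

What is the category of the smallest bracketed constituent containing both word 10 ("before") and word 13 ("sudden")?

Both words fall inside [PP before a narrow sudden student] (words 10–14), and no smaller constituent contains them both. Label: PP.

PP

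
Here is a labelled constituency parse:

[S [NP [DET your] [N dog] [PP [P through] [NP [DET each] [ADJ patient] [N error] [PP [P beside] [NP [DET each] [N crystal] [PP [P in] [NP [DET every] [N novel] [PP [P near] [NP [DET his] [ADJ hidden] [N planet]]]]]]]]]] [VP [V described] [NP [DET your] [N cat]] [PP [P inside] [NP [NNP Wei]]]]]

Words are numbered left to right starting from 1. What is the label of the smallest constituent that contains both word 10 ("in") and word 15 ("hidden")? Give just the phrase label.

PP

Both words fall inside [PP in every novel near his hidden planet] (words 10–16), and no smaller constituent contains them both. Label: PP.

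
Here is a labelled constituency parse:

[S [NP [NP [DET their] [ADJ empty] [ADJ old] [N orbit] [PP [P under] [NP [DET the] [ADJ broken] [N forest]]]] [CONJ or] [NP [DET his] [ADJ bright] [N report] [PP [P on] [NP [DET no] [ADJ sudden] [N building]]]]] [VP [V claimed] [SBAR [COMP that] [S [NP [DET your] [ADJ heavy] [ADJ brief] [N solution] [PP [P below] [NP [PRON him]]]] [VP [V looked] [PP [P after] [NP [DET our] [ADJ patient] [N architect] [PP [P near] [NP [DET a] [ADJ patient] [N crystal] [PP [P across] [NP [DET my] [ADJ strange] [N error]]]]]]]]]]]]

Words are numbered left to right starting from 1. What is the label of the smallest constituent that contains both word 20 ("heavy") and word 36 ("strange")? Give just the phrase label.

The smallest bracket enclosing both words is [S your heavy brief solution below him looked after our patient architect near a patient crystal across my strange error], so the label is S.

S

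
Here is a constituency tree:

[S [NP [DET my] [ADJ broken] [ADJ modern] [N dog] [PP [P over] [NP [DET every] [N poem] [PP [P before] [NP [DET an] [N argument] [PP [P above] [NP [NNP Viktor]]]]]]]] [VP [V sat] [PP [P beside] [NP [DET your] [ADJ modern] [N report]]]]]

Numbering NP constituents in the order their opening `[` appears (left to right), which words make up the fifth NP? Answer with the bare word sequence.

The NP opening brackets appear, in order, over: "my broken modern dog over every poem before an argument above Viktor"; "every poem before an argument above Viktor"; "an argument above Viktor"; "Viktor"; "your modern report". The fifth one spans "your modern report".

your modern report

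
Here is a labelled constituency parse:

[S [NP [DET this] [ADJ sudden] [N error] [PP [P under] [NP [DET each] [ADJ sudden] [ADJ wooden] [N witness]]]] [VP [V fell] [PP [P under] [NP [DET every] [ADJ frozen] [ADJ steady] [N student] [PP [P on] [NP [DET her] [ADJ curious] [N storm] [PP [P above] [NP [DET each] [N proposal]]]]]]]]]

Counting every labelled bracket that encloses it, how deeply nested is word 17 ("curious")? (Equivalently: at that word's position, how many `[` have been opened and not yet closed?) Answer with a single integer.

The word sits inside ADJ, which is inside NP, inside PP, inside NP, inside PP, inside VP, inside S — 7 brackets in all.

7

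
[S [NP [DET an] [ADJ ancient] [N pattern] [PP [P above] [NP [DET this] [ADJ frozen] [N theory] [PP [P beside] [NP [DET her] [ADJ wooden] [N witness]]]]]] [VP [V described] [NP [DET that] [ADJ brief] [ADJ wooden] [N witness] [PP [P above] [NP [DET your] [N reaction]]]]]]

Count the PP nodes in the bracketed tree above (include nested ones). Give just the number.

3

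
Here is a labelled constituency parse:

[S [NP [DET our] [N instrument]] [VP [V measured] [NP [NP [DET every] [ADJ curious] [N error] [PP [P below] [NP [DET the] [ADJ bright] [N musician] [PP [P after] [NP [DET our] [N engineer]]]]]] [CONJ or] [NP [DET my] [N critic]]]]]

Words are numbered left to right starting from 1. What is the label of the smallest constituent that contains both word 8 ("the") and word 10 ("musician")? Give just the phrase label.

Both words fall inside [NP the bright musician after our engineer] (words 8–13), and no smaller constituent contains them both. Label: NP.

NP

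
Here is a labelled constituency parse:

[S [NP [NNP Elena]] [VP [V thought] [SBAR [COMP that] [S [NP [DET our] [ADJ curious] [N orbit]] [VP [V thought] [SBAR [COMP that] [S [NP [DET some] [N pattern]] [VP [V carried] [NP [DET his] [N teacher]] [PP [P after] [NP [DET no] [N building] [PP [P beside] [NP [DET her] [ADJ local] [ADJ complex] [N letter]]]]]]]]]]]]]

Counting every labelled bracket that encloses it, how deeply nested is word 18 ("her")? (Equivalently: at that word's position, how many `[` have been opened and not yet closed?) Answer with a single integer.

13

Path from the root down to the word: S → VP → SBAR → S → VP → SBAR → S → VP → PP → NP → PP → NP → DET. That is 13 enclosing brackets.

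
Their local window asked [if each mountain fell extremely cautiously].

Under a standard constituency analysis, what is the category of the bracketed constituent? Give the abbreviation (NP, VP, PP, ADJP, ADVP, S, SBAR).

"if" is the head of the bracketed span, so the span is a subordinate clause: SBAR.

SBAR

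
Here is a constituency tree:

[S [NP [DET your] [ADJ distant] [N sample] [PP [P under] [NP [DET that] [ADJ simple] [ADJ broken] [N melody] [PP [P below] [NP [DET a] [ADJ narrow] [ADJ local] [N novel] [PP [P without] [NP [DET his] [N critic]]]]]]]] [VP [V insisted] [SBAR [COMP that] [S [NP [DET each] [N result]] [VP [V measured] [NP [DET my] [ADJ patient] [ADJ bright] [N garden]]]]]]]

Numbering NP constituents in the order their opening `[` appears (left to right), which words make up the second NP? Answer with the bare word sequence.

that simple broken melody below a narrow local novel without his critic

In left-to-right order the NP constituents are "your distant sample under that simple broken melody below a narrow local novel without his critic"; "that simple broken melody below a narrow local novel without his critic"; "a narrow local novel without his critic"; "his critic"; "each result"; "my patient bright garden". Number 2 is "that simple broken melody below a narrow local novel without his critic".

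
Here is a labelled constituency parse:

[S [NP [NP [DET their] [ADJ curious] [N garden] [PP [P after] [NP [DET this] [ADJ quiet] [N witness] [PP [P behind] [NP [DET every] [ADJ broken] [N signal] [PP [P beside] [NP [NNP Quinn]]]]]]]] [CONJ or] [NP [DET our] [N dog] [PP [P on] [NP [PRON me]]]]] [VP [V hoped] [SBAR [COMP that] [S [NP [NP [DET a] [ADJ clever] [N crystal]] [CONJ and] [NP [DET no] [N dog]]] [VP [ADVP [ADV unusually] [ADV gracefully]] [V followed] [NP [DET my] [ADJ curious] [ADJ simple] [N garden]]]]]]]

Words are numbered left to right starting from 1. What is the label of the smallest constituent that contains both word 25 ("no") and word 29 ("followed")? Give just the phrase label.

S

Word 25 lies under S → VP → SBAR → S → NP → NP → DET; word 29 lies under S → VP → SBAR → S → VP → V. The lowest shared node is the S.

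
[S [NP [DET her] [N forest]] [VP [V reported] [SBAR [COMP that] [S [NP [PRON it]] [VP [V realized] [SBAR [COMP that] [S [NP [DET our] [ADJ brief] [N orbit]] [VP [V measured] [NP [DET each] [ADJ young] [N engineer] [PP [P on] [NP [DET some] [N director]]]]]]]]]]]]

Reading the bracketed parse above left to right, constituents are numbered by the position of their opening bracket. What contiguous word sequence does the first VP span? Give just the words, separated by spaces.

reported that it realized that our brief orbit measured each young engineer on some director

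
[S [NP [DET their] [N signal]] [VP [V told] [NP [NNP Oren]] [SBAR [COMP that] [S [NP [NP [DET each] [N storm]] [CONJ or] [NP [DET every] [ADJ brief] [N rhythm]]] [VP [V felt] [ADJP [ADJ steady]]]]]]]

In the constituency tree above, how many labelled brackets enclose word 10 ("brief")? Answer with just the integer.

Path from the root down to the word: S → VP → SBAR → S → NP → NP → ADJ. That is 7 enclosing brackets.

7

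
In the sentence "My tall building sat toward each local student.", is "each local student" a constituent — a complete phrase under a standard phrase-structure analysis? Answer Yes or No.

The sequence corresponds to a single NP node — the noun phrase "each local student".

Yes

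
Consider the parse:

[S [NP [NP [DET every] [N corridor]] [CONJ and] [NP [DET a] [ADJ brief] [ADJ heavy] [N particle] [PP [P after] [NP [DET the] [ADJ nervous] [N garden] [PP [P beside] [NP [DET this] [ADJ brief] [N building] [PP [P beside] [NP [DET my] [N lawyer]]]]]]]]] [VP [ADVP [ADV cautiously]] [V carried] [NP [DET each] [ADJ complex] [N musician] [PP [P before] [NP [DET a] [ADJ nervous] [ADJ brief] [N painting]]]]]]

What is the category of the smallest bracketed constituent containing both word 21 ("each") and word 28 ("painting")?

NP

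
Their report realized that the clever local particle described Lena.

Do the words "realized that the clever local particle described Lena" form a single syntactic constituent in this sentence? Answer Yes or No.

Yes

"realized that the clever local particle described Lena" is exactly the verb phrase [VP realized that the clever local particle described Lena], a complete constituent.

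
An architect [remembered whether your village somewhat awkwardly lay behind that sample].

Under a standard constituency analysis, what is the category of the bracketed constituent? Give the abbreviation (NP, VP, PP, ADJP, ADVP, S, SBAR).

VP

The span is built around the verb "remembered" — a verb phrase (VP).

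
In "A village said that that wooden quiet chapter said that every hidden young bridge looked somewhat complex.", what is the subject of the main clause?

The subject of the main clause is the NP immediately before the verb "said": "a village".

a village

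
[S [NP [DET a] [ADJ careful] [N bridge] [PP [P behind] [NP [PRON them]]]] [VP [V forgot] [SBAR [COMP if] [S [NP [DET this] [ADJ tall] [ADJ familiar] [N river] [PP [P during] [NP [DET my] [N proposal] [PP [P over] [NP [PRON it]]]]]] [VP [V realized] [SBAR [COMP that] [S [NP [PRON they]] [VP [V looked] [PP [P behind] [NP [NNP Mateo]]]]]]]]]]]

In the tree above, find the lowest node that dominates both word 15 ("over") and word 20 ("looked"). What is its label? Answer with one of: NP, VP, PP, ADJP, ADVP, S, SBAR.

S

Word 15 lies under S → VP → SBAR → S → NP → PP → NP → PP → P; word 20 lies under S → VP → SBAR → S → VP → SBAR → S → VP → V. The lowest shared node is the S.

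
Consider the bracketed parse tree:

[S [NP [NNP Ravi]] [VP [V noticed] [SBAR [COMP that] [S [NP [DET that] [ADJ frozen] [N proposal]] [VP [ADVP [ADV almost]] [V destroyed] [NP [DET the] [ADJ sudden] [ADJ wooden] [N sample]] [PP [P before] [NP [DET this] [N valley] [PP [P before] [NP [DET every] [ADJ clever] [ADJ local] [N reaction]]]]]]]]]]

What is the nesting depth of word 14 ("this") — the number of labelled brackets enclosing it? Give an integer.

Counting open brackets not yet closed at "this": [S [VP [SBAR [S [VP [PP [NP [DET = 8.

8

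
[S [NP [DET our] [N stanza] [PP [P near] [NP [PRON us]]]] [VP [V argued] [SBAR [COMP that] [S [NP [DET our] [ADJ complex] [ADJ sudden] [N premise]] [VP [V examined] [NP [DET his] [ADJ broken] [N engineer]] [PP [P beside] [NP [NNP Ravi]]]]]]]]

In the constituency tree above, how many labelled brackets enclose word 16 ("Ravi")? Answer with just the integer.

8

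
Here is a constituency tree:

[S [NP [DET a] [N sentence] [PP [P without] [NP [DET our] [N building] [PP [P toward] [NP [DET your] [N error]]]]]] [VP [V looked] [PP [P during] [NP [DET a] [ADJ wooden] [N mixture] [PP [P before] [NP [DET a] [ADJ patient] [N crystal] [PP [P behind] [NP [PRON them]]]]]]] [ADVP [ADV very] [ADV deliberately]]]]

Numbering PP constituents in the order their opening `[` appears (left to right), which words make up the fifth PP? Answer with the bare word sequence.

Opening `[PP` markers occur at word positions 3, 6, 10, 14, 18; the fifth of these opens the constituent [PP behind them].

behind them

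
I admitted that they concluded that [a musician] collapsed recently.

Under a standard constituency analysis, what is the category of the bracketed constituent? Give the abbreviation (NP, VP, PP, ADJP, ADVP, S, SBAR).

NP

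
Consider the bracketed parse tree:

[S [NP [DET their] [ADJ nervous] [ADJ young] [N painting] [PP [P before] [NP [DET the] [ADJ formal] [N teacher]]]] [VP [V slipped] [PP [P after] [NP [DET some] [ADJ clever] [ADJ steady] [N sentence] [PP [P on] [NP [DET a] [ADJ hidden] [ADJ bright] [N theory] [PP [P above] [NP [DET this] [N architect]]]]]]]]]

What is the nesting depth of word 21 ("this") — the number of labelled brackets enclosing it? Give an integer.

9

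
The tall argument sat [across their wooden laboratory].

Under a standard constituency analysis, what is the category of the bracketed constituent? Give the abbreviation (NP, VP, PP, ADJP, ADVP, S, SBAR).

PP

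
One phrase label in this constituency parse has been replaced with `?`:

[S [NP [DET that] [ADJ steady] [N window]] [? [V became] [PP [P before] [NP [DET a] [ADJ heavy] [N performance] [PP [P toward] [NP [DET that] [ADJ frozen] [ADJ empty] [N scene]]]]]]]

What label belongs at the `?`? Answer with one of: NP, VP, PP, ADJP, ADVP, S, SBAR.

VP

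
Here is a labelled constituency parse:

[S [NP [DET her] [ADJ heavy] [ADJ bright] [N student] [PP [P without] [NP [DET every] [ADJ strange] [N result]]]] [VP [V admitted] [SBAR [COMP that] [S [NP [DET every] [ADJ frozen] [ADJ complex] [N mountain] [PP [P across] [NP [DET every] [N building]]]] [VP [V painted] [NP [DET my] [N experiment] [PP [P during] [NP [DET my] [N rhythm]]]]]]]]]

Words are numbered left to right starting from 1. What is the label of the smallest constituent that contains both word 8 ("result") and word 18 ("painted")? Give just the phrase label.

S

Word 8 lies under S → NP → PP → NP → N; word 18 lies under S → VP → SBAR → S → VP → V. The lowest shared node is the S.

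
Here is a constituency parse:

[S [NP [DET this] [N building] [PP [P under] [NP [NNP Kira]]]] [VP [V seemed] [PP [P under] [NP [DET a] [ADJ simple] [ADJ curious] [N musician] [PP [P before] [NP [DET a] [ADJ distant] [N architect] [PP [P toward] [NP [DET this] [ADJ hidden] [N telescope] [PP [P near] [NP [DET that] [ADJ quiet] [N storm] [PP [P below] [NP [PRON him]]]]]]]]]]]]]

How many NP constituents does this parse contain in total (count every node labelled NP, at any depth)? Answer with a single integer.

7

Scanning left to right, an opening `[NP` appears at word positions 1, 4, 7, 12, 16, 20, 24 — 7 in total.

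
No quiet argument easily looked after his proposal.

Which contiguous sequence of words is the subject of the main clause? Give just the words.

no quiet argument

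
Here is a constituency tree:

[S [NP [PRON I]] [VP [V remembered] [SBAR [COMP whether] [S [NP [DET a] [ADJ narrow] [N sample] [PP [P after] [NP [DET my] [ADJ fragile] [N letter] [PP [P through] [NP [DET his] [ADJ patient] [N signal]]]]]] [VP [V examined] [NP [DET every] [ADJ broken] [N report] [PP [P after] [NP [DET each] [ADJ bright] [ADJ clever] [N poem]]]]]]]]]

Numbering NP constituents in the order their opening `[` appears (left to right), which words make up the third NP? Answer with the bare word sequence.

The NP opening brackets appear, in order, over: "I"; "a narrow sample after my fragile letter through his patient signal"; "my fragile letter through his patient signal"; "his patient signal"; "every broken report after each bright clever poem"; "each bright clever poem". The third one spans "my fragile letter through his patient signal".

my fragile letter through his patient signal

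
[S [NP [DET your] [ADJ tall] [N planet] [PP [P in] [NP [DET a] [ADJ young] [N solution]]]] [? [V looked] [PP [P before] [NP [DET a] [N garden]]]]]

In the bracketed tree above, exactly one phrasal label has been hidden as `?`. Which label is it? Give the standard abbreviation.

VP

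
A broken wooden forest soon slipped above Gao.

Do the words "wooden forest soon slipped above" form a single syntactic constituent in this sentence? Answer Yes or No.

No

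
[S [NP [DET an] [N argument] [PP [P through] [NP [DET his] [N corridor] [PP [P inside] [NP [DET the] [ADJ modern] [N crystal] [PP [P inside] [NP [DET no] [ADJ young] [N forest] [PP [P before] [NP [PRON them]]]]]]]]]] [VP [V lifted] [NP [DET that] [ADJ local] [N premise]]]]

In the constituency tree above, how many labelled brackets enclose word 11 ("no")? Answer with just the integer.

Counting open brackets not yet closed at "no": [S [NP [PP [NP [PP [NP [PP [NP [DET = 9.

9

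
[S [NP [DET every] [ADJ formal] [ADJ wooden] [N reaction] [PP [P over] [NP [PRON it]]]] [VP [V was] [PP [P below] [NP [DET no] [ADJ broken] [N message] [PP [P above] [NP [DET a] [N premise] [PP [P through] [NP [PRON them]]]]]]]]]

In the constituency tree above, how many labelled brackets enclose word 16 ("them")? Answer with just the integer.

9

Path from the root down to the word: S → VP → PP → NP → PP → NP → PP → NP → PRON. That is 9 enclosing brackets.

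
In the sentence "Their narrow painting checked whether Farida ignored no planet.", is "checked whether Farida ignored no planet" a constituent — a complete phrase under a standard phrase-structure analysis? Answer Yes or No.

These words form the whole verb phrase headed by "checked", so yes — one constituent.

Yes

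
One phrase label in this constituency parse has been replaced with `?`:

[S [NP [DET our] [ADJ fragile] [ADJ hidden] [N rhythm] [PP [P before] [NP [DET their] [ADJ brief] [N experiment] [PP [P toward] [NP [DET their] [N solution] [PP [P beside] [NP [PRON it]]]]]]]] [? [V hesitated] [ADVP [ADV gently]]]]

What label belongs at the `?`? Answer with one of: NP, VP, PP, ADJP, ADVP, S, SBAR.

The `?` node immediately contains: V 'hesitated', ADVP. That is the internal structure of a verb phrase, so the label is VP.

VP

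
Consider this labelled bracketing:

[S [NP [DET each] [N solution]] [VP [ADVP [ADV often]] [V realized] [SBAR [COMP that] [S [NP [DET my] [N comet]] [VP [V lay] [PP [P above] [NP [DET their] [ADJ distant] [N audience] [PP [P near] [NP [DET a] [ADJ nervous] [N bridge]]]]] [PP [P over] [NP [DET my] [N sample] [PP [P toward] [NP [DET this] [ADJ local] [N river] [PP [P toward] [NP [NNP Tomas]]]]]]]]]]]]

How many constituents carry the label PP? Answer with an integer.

5

Listing each PP by its span: [PP above their distant audience near a nervous bridge]; [PP near a nervous bridge]; [PP over my sample toward this local river toward Tomas]; [PP toward this local river toward Tomas]; [PP toward Tomas] — that makes 5.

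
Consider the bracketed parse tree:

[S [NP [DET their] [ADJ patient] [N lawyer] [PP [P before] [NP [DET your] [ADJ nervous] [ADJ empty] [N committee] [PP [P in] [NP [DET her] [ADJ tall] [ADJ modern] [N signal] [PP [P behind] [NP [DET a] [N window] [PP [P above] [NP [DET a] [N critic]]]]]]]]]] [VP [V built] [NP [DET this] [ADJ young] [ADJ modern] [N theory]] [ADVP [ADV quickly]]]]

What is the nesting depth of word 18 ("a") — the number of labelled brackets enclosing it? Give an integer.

The word sits inside DET, which is inside NP, inside PP, inside NP, inside PP, inside NP, inside PP, inside NP, inside PP, inside NP, inside S — 11 brackets in all.

11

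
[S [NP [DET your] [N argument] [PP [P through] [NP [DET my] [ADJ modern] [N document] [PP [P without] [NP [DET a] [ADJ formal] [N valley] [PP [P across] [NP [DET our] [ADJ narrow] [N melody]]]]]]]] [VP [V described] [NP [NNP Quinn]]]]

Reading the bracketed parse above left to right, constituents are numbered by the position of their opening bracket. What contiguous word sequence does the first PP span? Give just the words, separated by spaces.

through my modern document without a formal valley across our narrow melody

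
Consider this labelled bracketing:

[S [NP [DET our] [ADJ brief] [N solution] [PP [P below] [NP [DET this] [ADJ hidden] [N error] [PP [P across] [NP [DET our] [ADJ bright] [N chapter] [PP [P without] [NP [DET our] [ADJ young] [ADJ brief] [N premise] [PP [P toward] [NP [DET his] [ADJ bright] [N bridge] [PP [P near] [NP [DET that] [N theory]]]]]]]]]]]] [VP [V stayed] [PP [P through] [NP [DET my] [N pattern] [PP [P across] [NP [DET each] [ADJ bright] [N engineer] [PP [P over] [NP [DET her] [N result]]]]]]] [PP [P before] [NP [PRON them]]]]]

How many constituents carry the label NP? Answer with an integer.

Listing each NP by its span: [NP our brief solution below this hidden error across our bright chapter without our young brief premise toward his bright bridge near that theory]; [NP this hidden error across our bright chapter without our young brief premise toward his bright bridge near that theory]; [NP our bright chapter without our young brief premise toward his bright bridge near that theory]; [NP our young brief premise toward his bright bridge near that theory]; [NP his bright bridge near that theory]; [NP that theory] … — that makes 10.

10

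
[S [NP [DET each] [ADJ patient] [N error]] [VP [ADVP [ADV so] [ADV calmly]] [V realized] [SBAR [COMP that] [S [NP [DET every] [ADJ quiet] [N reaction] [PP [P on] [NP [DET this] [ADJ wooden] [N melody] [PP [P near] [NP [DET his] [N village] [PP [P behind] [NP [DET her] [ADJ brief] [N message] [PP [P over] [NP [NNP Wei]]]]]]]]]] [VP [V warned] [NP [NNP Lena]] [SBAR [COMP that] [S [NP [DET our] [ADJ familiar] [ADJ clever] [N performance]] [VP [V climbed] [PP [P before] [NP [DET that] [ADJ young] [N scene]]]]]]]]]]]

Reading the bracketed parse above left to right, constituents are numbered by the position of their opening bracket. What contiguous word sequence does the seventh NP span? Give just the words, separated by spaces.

The NP opening brackets appear, in order, over: "each patient error"; "every quiet reaction on this wooden melody near his village behind her brief message over Wei"; "this wooden melody near his village behind her brief message over Wei"; "his village behind her brief message over Wei"; "her brief message over Wei"; "Wei"; "Lena"; "our familiar clever performance"; "that young scene". The seventh one spans "Lena".

Lena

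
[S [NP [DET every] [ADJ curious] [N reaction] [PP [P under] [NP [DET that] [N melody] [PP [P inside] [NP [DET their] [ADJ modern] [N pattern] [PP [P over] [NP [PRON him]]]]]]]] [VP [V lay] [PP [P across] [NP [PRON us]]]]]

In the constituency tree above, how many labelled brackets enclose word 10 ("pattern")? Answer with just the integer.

7

The word sits inside N, which is inside NP, inside PP, inside NP, inside PP, inside NP, inside S — 7 brackets in all.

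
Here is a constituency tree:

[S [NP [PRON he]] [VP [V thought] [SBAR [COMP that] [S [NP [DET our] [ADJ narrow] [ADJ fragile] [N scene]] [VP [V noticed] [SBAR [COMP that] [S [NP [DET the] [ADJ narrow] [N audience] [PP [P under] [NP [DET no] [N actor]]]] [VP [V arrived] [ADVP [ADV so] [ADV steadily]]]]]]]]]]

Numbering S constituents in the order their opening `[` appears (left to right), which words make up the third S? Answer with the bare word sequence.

the narrow audience under no actor arrived so steadily

The S opening brackets appear, in order, over: "he thought that our narrow fragile scene noticed that the narrow audience under no actor arrived so steadily"; "our narrow fragile scene noticed that the narrow audience under no actor arrived so steadily"; "the narrow audience under no actor arrived so steadily". The third one spans "the narrow audience under no actor arrived so steadily".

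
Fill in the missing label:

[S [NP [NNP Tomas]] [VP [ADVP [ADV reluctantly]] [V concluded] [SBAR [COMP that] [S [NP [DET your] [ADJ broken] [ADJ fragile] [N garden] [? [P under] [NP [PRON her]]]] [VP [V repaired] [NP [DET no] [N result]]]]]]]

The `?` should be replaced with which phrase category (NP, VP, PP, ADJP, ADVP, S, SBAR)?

PP

A constituent whose immediate children are P 'under', NP is a prepositional phrase: PP.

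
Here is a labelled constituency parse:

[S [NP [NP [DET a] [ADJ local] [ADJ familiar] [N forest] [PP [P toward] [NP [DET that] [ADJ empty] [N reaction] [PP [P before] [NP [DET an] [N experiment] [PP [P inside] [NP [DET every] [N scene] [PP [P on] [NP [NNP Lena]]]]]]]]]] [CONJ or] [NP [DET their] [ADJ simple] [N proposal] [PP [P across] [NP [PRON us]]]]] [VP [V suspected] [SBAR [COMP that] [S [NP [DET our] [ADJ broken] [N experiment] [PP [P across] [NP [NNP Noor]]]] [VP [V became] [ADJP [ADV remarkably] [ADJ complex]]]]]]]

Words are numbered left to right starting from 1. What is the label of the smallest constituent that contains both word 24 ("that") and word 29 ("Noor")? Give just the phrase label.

The smallest bracket enclosing both words is [SBAR that our broken experiment across Noor became remarkably complex], so the label is SBAR.

SBAR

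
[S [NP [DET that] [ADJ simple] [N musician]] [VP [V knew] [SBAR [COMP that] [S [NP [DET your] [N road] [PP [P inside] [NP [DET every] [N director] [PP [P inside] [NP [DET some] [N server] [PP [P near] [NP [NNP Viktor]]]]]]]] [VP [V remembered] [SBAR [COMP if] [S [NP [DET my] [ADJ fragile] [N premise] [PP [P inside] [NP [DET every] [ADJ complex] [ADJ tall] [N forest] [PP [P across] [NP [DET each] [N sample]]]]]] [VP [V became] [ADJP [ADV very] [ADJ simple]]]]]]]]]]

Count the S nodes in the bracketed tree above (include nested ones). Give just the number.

3

The S constituents are: [S that simple musician knew that your road inside every director inside some server near Viktor remembered if my fragile premise inside every complex tall forest across each sample became very simple]; [S your road inside every director inside some server near Viktor remembered if my fragile premise inside every complex tall forest across each sample became very simple]; [S my fragile premise inside every complex tall forest across each sample became very simple]. Total: 3.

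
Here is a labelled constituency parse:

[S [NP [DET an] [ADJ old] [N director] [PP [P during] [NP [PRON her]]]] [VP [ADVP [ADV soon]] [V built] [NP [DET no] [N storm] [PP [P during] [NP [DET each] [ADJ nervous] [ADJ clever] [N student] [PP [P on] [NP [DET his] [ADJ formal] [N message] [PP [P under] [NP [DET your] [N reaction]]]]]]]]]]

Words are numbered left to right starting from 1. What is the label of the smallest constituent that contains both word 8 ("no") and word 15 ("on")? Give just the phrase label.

NP

Both words fall inside [NP no storm during each nervous clever student on his formal message under your reaction] (words 8–21), and no smaller constituent contains them both. Label: NP.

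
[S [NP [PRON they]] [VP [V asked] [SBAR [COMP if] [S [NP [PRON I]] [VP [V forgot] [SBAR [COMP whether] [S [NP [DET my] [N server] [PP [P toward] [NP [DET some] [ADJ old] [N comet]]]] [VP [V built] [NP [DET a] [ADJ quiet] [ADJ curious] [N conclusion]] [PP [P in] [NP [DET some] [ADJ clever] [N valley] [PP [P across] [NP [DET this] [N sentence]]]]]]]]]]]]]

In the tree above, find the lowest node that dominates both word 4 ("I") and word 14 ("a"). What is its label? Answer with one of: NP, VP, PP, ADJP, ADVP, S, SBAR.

Both words fall inside [S I forgot whether my server toward some old comet built a quiet curious conclusion in some clever valley across this sentence] (words 4–24), and no smaller constituent contains them both. Label: S.

S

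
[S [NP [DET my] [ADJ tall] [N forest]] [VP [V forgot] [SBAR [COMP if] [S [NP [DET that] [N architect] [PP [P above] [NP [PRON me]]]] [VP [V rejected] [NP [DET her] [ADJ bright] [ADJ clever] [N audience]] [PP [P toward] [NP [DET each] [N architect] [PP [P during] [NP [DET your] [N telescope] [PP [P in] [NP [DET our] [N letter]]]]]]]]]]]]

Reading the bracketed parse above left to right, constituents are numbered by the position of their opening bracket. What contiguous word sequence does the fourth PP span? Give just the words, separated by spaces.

The PP opening brackets appear, in order, over: "above me"; "toward each architect during your telescope in our letter"; "during your telescope in our letter"; "in our letter". The fourth one spans "in our letter".

in our letter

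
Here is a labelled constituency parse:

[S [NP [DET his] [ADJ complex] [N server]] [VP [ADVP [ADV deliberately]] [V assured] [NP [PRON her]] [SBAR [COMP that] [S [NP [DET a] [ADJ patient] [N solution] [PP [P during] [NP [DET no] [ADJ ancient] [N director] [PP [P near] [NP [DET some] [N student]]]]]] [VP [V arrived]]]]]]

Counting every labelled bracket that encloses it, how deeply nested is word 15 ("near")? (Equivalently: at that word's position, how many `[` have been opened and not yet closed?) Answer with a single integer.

9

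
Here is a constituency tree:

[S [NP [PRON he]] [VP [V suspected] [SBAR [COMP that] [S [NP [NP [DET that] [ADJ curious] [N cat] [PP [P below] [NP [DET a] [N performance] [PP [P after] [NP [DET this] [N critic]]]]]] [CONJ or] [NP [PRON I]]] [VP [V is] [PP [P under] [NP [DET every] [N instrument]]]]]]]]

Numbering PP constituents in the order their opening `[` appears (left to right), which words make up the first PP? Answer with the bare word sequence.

below a performance after this critic

In left-to-right order the PP constituents are "below a performance after this critic"; "after this critic"; "under every instrument". Number 1 is "below a performance after this critic".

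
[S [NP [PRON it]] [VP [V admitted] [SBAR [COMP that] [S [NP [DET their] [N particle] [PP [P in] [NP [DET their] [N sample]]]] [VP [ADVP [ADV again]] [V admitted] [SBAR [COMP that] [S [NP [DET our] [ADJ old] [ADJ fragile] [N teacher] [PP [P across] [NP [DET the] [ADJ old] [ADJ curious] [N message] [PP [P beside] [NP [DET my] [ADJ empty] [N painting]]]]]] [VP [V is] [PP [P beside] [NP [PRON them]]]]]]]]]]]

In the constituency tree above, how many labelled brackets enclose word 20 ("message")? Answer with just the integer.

The word sits inside N, which is inside NP, inside PP, inside NP, inside S, inside SBAR, inside VP, inside S, inside SBAR, inside VP, inside S — 11 brackets in all.

11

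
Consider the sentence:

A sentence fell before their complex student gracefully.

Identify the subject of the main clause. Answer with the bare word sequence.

a sentence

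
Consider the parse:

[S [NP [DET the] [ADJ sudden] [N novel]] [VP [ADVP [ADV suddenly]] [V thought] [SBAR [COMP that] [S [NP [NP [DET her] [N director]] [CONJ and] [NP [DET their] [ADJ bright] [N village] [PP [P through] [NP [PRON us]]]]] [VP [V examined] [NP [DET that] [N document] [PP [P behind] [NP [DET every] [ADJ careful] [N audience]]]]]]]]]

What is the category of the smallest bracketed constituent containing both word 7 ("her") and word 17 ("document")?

S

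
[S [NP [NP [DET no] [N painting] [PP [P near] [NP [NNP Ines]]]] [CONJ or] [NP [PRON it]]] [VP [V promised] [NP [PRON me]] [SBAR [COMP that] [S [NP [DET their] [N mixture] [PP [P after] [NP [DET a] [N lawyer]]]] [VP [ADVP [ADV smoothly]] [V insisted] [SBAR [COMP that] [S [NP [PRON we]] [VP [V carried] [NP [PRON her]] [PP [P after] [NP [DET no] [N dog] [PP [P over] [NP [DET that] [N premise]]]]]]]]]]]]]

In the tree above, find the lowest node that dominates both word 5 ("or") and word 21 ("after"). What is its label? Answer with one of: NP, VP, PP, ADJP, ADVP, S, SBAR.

S

Both words fall inside [S no painting near Ines or it promised me that their mixture after a lawyer smoothly insisted that we carried her after no dog over that premise] (words 1–26), and no smaller constituent contains them both. Label: S.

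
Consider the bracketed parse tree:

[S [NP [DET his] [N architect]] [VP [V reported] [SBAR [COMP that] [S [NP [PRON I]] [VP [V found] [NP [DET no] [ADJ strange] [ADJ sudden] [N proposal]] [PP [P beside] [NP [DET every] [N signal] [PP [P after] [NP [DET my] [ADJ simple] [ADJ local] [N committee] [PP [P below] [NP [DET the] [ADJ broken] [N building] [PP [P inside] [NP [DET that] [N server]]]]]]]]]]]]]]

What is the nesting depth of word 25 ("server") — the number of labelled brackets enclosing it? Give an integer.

14

Counting open brackets not yet closed at "server": [S [VP [SBAR [S [VP [PP [NP [PP [NP [PP [NP [PP [NP [N = 14.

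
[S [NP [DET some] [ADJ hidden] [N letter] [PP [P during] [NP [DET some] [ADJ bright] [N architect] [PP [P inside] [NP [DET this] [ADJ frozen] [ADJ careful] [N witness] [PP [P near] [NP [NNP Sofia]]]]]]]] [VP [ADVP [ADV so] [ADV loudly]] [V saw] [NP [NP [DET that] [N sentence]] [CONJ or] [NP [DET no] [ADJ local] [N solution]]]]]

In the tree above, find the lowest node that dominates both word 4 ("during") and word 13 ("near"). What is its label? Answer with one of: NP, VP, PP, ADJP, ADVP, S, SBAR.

Both words fall inside [PP during some bright architect inside this frozen careful witness near Sofia] (words 4–14), and no smaller constituent contains them both. Label: PP.

PP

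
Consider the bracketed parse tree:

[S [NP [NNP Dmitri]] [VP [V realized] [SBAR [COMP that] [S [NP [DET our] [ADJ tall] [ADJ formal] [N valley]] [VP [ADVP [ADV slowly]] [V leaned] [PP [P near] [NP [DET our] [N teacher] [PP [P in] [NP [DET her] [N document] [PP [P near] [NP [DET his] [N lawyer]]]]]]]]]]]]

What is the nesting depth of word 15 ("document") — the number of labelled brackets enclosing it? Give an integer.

Path from the root down to the word: S → VP → SBAR → S → VP → PP → NP → PP → NP → N. That is 10 enclosing brackets.

10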